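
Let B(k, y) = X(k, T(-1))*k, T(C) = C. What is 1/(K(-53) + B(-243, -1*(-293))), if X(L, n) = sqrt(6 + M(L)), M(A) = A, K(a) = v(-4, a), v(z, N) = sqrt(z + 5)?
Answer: I/(I + 243*sqrt(237)) ≈ 7.1456e-8 + 0.00026731*I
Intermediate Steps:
v(z, N) = sqrt(5 + z)
K(a) = 1 (K(a) = sqrt(5 - 4) = sqrt(1) = 1)
X(L, n) = sqrt(6 + L)
B(k, y) = k*sqrt(6 + k) (B(k, y) = sqrt(6 + k)*k = k*sqrt(6 + k))
1/(K(-53) + B(-243, -1*(-293))) = 1/(1 - 243*sqrt(6 - 243)) = 1/(1 - 243*I*sqrt(237))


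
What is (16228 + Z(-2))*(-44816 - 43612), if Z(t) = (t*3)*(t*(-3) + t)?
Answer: -1432887312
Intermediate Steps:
Z(t) = -6*t² (Z(t) = (3*t)*(-3*t + t) = (3*t)*(-2*t) = -6*t²)
(16228 + Z(-2))*(-44816 - 43612) = (16228 - 6*(-2)²)*(-44816 - 43612) = (16228 - 6*4)*(-88428) = (16228 - 24)*(-88428) = 16204*(-88428) = -1432887312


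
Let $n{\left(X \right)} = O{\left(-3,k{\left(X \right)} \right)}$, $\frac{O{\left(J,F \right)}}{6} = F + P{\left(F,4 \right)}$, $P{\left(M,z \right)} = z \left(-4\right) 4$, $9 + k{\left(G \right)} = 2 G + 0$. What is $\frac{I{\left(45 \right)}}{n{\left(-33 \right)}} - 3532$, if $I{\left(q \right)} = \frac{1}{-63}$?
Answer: $- \frac{185578343}{52542} \approx -3532.0$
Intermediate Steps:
$I{\left(q \right)} = - \frac{1}{63}$
$k{\left(G \right)} = -9 + 2 G$ ($k{\left(G \right)} = -9 + \left(2 G + 0\right) = -9 + 2 G$)
$P{\left(M,z \right)} = - 16 z$ ($P{\left(M,z \right)} = - 4 z 4 = - 16 z$)
$O{\left(J,F \right)} = -384 + 6 F$ ($O{\left(J,F \right)} = 6 \left(F - 64\right) = 6 \left(-64 + F\right) = -384 + 6 F$)
$n{\left(X \right)} = -438 + 12 X$ ($n{\left(X \right)} = -384 + 6 \left(-9 + 2 X\right) = -384 + \left(-54 + 12 X\right) = -438 + 12 X$)
$\frac{I{\left(45 \right)}}{n{\left(-33 \right)}} - 3532 = - \frac{1}{63 \left(-438 + 12 \left(-33\right)\right)} - 3532 = - \frac{1}{63 \left(-438 - 396\right)} - 3532 = - \frac{1}{63 \left(-834\right)} - 3532 = \left(- \frac{1}{63}\right) \left(- \frac{1}{834}\right) - 3532 = \frac{1}{52542} - 3532 = - \frac{185578343}{52542}$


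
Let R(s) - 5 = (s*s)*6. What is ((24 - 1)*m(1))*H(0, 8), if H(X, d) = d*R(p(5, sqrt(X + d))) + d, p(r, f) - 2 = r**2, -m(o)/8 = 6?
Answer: -38684160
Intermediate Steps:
m(o) = -48 (m(o) = -8*6 = -48)
p(r, f) = 2 + r**2
R(s) = 5 + 6*s**2 (R(s) = 5 + (s*s)*6 = 5 + s**2*6 = 5 + 6*s**2)
H(X, d) = 4380*d (H(X, d) = d*(5 + 6*(2 + 5**2)**2) + d = d*(5 + 6*(2 + 25)**2) + d = d*(5 + 6*27**2) + d = d*(5 + 6*729) + d = d*(5 + 4374) + d = d*4379 + d = 4379*d + d = 4380*d)
((24 - 1)*m(1))*H(0, 8) = ((24 - 1)*(-48))*(4380*8) = (23*(-48))*35040 = -1104*35040 = -38684160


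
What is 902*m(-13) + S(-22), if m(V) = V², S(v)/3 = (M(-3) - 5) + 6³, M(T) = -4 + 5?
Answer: 153074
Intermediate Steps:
M(T) = 1
S(v) = 636 (S(v) = 3*((1 - 5) + 6³) = 3*(-4 + 216) = 3*212 = 636)
902*m(-13) + S(-22) = 902*(-13)² + 636 = 902*169 + 636 = 152438 + 636 = 153074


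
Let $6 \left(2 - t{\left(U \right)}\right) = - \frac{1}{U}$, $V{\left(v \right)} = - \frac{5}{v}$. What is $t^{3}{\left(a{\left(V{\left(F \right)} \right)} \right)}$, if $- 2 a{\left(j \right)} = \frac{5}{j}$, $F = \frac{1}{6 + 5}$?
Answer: $\frac{4913}{27} \approx 181.96$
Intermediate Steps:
$F = \frac{1}{11} \approx 0.090909$
$a{\left(j \right)} = - \frac{5}{2 j}$ ($a{\left(j \right)} = - \frac{5 \frac{1}{j}}{2} = - \frac{5}{2 j}$)
$t{\left(U \right)} = 2 + \frac{1}{6 U}$ ($t{\left(U \right)} = 2 - \frac{\left(-1\right) \frac{1}{U}}{6} = 2 + \frac{1}{6 U}$)
$t^{3}{\left(a{\left(V{\left(F \right)} \right)} \right)} = \left(2 + \frac{1}{6 \left(- \frac{5}{2 \left(- 5 \frac{1}{\frac{1}{11}}\right)}\right)}\right)^{3} = \left(2 + \frac{1}{6 \left(- \frac{5}{2 \left(\left(-5\right) 11\right)}\right)}\right)^{3} = \left(2 + \frac{1}{6 \left(- \frac{5}{2 \left(-55\right)}\right)}\right)^{3} = \left(2 + \frac{1}{6 \left(\left(- \frac{5}{2}\right) \left(- \frac{1}{55}\right)\right)}\right)^{3} = \left(2 + \frac{\frac{1}{\frac{1}{22}}}{6}\right)^{3} = \left(2 + \frac{1}{6} \cdot 22\right)^{3} = \left(2 + \frac{11}{3}\right)^{3} = \left(\frac{17}{3}\right)^{3} = \frac{4913}{27}$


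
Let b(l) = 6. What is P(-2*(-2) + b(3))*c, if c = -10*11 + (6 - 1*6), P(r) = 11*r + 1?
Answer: -12210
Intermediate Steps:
P(r) = 1 + 11*r
c = -110 (c = -110 + (6 - 6) = -110 + 0 = -110)
P(-2*(-2) + b(3))*c = (1 + 11*(-2*(-2) + 6))*(-110) = (1 + 11*(4 + 6))*(-110) = (1 + 11*10)*(-110) = (1 + 110)*(-110) = 111*(-110) = -12210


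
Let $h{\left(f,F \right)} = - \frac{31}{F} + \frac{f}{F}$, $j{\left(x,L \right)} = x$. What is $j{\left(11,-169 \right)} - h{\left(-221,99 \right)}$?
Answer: $\frac{149}{11} \approx 13.545$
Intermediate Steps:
$j{\left(11,-169 \right)} - h{\left(-221,99 \right)} = 11 - \frac{-31 - 221}{99} = 11 - \frac{1}{99} \left(-252\right) = 11 - - \frac{28}{11} = 11 + \frac{28}{11} = \frac{149}{11}$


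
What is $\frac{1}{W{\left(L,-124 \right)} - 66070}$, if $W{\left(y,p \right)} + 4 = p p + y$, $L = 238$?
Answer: $- \frac{1}{50460} \approx -1.9818 \cdot 10^{-5}$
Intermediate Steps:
$W{\left(y,p \right)} = -4 + y + p^{2}$ ($W{\left(y,p \right)} = -4 + \left(p p + y\right) = -4 + \left(p^{2} + y\right) = -4 + \left(y + p^{2}\right) = -4 + y + p^{2}$)
$\frac{1}{W{\left(L,-124 \right)} - 66070} = \frac{1}{\left(-4 + 238 + \left(-124\right)^{2}\right) - 66070} = \frac{1}{\left(-4 + 238 + 15376\right) - 66070} = \frac{1}{15610 - 66070} = \frac{1}{-50460} = - \frac{1}{50460}$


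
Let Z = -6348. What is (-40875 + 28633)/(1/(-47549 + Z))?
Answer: 659807074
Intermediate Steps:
(-40875 + 28633)/(1/(-47549 + Z)) = (-40875 + 28633)/(1/(-47549 - 6348)) = -12242/(1/(-53897)) = -12242/(-1/53897) = -12242*(-53897) = 659807074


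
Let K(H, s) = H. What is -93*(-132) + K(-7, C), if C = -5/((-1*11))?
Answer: 12269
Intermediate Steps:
C = 5/11 (C = -5/(-11) = -5*(-1/11) = 5/11 ≈ 0.45455)
-93*(-132) + K(-7, C) = -93*(-132) - 7 = 12276 - 7 = 12269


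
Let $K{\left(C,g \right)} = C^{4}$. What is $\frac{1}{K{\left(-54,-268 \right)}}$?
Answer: $\frac{1}{8503056} \approx 1.176 \cdot 10^{-7}$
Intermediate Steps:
$\frac{1}{K{\left(-54,-268 \right)}} = \frac{1}{\left(-54\right)^{4}} = \frac{1}{8503056}$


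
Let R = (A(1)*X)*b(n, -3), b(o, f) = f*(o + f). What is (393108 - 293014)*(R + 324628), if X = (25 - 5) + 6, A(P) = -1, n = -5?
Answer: 32430856376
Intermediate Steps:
b(o, f) = f*(f + o)
X = 26 (X = 20 + 6 = 26)
R = -624 (R = (-1*26)*(-3*(-3 - 5)) = -(-78)*(-8) = -26*24 = -624)
(393108 - 293014)*(R + 324628) = (393108 - 293014)*(-624 + 324628) = 100094*324004 = 32430856376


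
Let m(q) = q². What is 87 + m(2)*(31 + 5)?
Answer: 231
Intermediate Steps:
87 + m(2)*(31 + 5) = 87 + 2²*(31 + 5) = 87 + 4*36 = 87 + 144 = 231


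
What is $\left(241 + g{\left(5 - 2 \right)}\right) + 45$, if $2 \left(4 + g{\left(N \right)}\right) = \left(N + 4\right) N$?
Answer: $\frac{585}{2} \approx 292.5$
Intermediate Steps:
$g{\left(N \right)} = -4 + \frac{N \left(4 + N\right)}{2}$ ($g{\left(N \right)} = -4 + \frac{\left(N + 4\right) N}{2} = -4 + \frac{\left(4 + N\right) N}{2} = -4 + \frac{N \left(4 + N\right)}{2}$)
$\left(241 + g{\left(5 - 2 \right)}\right) + 45 = \left(241 + \left(-4 + \frac{\left(5 - 2\right)^{2}}{2} + 2 \left(5 - 2\right)\right)\right) + 45 = \left(241 + \left(-4 + \frac{3^{2}}{2} + 2 \cdot 3\right)\right) + 45 = \left(241 + \left(-4 + \frac{1}{2} \cdot 9 + 6\right)\right) + 45 = \left(241 + \left(-4 + \frac{9}{2} + 6\right)\right) + 45 = \left(241 + \frac{13}{2}\right) + 45 = \frac{495}{2} + 45 = \frac{585}{2}$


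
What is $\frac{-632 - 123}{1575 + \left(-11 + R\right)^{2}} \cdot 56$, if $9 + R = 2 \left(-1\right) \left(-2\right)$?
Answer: $- \frac{42280}{1831} \approx -23.091$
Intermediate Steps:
$R = -5$ ($R = -9 + 2 \left(-1\right) \left(-2\right) = -9 - -4 = -9 + 4 = -5$)
$\frac{-632 - 123}{1575 + \left(-11 + R\right)^{2}} \cdot 56 = \frac{-632 - 123}{1575 + \left(-11 - 5\right)^{2}} \cdot 56 = - \frac{755}{1575 + \left(-16\right)^{2}} \cdot 56 = - \frac{755}{1575 + 256} \cdot 56 = - \frac{755}{1831} \cdot 56 = \left(-755\right) \frac{1}{1831} \cdot 56 = \left(- \frac{755}{1831}\right) 56 = - \frac{42280}{1831}$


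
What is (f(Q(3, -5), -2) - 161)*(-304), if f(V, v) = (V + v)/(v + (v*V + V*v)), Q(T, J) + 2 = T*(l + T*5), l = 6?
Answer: 6029080/123 ≈ 49017.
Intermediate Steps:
Q(T, J) = -2 + T*(6 + 5*T) (Q(T, J) = -2 + T*(6 + T*5) = -2 + T*(6 + 5*T))
f(V, v) = (V + v)/(v + 2*V*v) (f(V, v) = (V + v)/(v + (V*v + V*v)) = (V + v)/(v + 2*V*v))
(f(Q(3, -5), -2) - 161)*(-304) = (((-2 + 5*3² + 6*3) - 2)/((-2)*(1 + 2*(-2 + 5*3² + 6*3))) - 161)*(-304) = (-((-2 + 5*9 + 18) - 2)/(2*(1 + 2*(-2 + 5*9 + 18))) - 161)*(-304) = (-((-2 + 45 + 18) - 2)/(2*(1 + 2*(-2 + 45 + 18))) - 161)*(-304) = (-(61 - 2)/(2*(1 + 2*61)) - 161)*(-304) = (-½*59/(1 + 122) - 161)*(-304) = (-½*59/123 - 161)*(-304) = (-½*1/123*59 - 161)*(-304) = (-59/246 - 161)*(-304) = -39665/246*(-304) = 6029080/123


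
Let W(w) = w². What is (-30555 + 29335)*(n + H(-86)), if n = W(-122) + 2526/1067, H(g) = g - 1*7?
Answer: -19257118060/1067 ≈ -1.8048e+7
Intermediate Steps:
H(g) = -7 + g (H(g) = g - 7 = -7 + g)
n = 15883754/1067 (n = (-122)² + 2526/1067 = 14884 + 2526*(1/1067) = 14884 + 2526/1067 = 15883754/1067 ≈ 14886.)
(-30555 + 29335)*(n + H(-86)) = (-30555 + 29335)*(15883754/1067 + (-7 - 86)) = -1220*(15883754/1067 - 93) = -1220*15784523/1067 = -19257118060/1067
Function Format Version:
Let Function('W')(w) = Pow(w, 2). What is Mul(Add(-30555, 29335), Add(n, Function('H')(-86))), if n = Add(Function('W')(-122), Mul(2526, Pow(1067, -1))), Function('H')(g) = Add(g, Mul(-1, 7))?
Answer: Rational(-19257118060, 1067) ≈ -1.8048e+7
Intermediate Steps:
Function('H')(g) = Add(-7, g) (Function('H')(g) = Add(g, -7) = Add(-7, g))
n = Rational(15883754, 1067) (n = Add(Pow(-122, 2), Mul(2526, Pow(1067, -1))) = Add(14884, Mul(2526, Rational(1, 1067))) = Add(14884, Rational(2526, 1067)) = Rational(15883754, 1067) ≈ 14886.)
Mul(Add(-30555, 29335), Add(n, Function('H')(-86))) = Mul(Add(-30555, 29335), Add(Rational(15883754, 1067), Add(-7, -86))) = Mul(-1220, Add(Rational(15883754, 1067), -93)) = Mul(-1220, Rational(15784523, 1067)) = Rational(-19257118060, 1067)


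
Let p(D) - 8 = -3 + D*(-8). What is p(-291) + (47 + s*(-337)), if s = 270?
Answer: -88610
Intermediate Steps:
p(D) = 5 - 8*D (p(D) = 8 + (-3 + D*(-8)) = 8 + (-3 - 8*D) = 5 - 8*D)
p(-291) + (47 + s*(-337)) = (5 - 8*(-291)) + (47 + 270*(-337)) = (5 + 2328) + (47 - 90990) = 2333 - 90943 = -88610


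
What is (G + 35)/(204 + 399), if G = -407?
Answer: -124/201 ≈ -0.61692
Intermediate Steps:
(G + 35)/(204 + 399) = (-407 + 35)/(204 + 399) = -372/603 = -372*1/603 = -124/201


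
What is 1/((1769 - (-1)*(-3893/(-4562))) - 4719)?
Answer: -4562/13454007 ≈ -0.00033908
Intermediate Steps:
1/((1769 - (-1)*(-3893/(-4562))) - 4719) = 1/((1769 - (-1)*(-3893*(-1/4562))) - 4719) = 1/((1769 - (-1)*3893/4562) - 4719) = 1/((1769 - 1*(-3893/4562)) - 4719) = 1/((1769 + 3893/4562) - 4719) = 1/(8074071/4562 - 4719) = 1/(-13454007/4562) = -4562/13454007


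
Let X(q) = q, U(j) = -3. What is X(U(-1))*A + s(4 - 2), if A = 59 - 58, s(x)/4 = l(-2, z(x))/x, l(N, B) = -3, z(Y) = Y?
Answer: -9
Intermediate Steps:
s(x) = -12/x (s(x) = 4*(-3/x) = -12/x)
A = 1
X(U(-1))*A + s(4 - 2) = -3*1 - 12/(4 - 2) = -3 - 12/2 = -3 - 12*½ = -3 - 6 = -9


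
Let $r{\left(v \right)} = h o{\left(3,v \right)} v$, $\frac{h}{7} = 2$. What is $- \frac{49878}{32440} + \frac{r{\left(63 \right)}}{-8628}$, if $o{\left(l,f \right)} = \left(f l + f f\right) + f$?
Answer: $- \frac{5050080711}{11662180} \approx -433.03$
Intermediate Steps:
$h = 14$ ($h = 7 \cdot 2 = 14$)
$o{\left(l,f \right)} = f + f^{2} + f l$ ($o{\left(l,f \right)} = \left(f l + f^{2}\right) + f = \left(f^{2} + f l\right) + f = f + f^{2} + f l$)
$r{\left(v \right)} = 14 v^{2} \left(4 + v\right)$ ($r{\left(v \right)} = 14 v \left(1 + v + 3\right) v = 14 v \left(4 + v\right) v = 14 v^{2} \left(4 + v\right)$)
$- \frac{49878}{32440} + \frac{r{\left(63 \right)}}{-8628} = - \frac{49878}{32440} + \frac{14 \cdot 63^{2} \left(4 + 63\right)}{-8628} = \left(-49878\right) \frac{1}{32440} + 14 \cdot 3969 \cdot 67 \left(- \frac{1}{8628}\right) = - \frac{24939}{16220} + 3722922 \left(- \frac{1}{8628}\right) = - \frac{24939}{16220} - \frac{620487}{1438} = - \frac{5050080711}{11662180}$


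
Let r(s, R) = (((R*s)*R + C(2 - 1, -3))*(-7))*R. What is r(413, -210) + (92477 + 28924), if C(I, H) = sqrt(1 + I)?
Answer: 26773672401 + 1470*sqrt(2) ≈ 2.6774e+10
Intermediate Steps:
r(s, R) = R*(-7*sqrt(2) - 7*s*R**2) (r(s, R) = (((R*s)*R + sqrt(1 + (2 - 1)))*(-7))*R = ((s*R**2 + sqrt(1 + 1))*(-7))*R = ((s*R**2 + sqrt(2))*(-7))*R = ((sqrt(2) + s*R**2)*(-7))*R = (-7*sqrt(2) - 7*s*R**2)*R = R*(-7*sqrt(2) - 7*s*R**2))
r(413, -210) + (92477 + 28924) = -7*(-210)*(sqrt(2) + 413*(-210)**2) + (92477 + 28924) = -7*(-210)*(sqrt(2) + 413*44100) + 121401 = -7*(-210)*(sqrt(2) + 18213300) + 121401 = -7*(-210)*(18213300 + sqrt(2)) + 121401 = (26773551000 + 1470*sqrt(2)) + 121401 = 26773672401 + 1470*sqrt(2)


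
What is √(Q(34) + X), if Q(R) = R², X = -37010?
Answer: I*√35854 ≈ 189.35*I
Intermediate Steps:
√(Q(34) + X) = √(34² - 37010) = √(1156 - 37010) = √(-35854) = I*√35854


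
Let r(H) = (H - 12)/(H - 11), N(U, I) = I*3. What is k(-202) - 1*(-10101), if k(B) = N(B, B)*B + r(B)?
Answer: 28225483/213 ≈ 1.3251e+5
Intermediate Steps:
N(U, I) = 3*I
r(H) = (-12 + H)/(-11 + H)
k(B) = 3*B² + (-12 + B)/(-11 + B) (k(B) = (3*B)*B + (-12 + B)/(-11 + B) = 3*B² + (-12 + B)/(-11 + B))
k(-202) - 1*(-10101) = (-12 - 202 + 3*(-202)²*(-11 - 202))/(-11 - 202) - 1*(-10101) = (-12 - 202 + 3*40804*(-213))/(-213) + 10101 = -(-12 - 202 - 26073756)/213 + 10101 = -1/213*(-26073970) + 10101 = 26073970/213 + 10101 = 28225483/213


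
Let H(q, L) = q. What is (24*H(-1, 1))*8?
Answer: -192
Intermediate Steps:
(24*H(-1, 1))*8 = (24*(-1))*8 = -24*8 = -192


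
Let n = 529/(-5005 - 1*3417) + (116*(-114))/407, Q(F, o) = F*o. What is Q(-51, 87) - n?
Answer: -15097356667/3427754 ≈ -4404.4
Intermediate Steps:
n = -111587831/3427754 (n = 529/(-5005 - 3417) - 13224*1/407 = 529/(-8422) - 13224/407 = 529*(-1/8422) - 13224/407 = -529/8422 - 13224/407 = -111587831/3427754 ≈ -32.554)
Q(-51, 87) - n = -51*87 - 1*(-111587831/3427754) = -4437 + 111587831/3427754 = -15097356667/3427754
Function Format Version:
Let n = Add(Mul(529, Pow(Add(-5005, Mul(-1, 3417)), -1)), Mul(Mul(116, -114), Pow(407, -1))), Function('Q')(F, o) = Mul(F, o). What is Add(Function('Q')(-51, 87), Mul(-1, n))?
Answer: Rational(-15097356667, 3427754) ≈ -4404.4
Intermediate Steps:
n = Rational(-111587831, 3427754) (n = Add(Mul(529, Pow(Add(-5005, -3417), -1)), Mul(-13224, Rational(1, 407))) = Add(Mul(529, Pow(-8422, -1)), Rational(-13224, 407)) = Add(Mul(529, Rational(-1, 8422)), Rational(-13224, 407)) = Add(Rational(-529, 8422), Rational(-13224, 407)) = Rational(-111587831, 3427754) ≈ -32.554)
Add(Function('Q')(-51, 87), Mul(-1, n)) = Add(Mul(-51, 87), Mul(-1, Rational(-111587831, 3427754))) = Add(-4437, Rational(111587831, 3427754)) = Rational(-15097356667, 3427754)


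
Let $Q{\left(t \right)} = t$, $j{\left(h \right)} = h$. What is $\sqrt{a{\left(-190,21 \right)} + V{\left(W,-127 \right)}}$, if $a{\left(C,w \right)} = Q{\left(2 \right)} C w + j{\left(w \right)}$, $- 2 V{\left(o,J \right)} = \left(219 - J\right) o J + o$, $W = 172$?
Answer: $\sqrt{3770967} \approx 1941.9$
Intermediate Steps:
$V{\left(o,J \right)} = - \frac{o}{2} - \frac{J o \left(219 - J\right)}{2}$ ($V{\left(o,J \right)} = - \frac{\left(219 - J\right) o J + o}{2} = - \frac{o \left(219 - J\right) J + o}{2} = - \frac{J o \left(219 - J\right) + o}{2} = - \frac{o + J o \left(219 - J\right)}{2} = - \frac{o}{2} - \frac{J o \left(219 - J\right)}{2}$)
$a{\left(C,w \right)} = w + 2 C w$ ($a{\left(C,w \right)} = 2 C w + w = w + 2 C w$)
$\sqrt{a{\left(-190,21 \right)} + V{\left(W,-127 \right)}} = \sqrt{21 \left(1 + 2 \left(-190\right)\right) + \frac{1}{2} \cdot 172 \left(-1 + \left(-127\right)^{2} - -27813\right)} = \sqrt{21 \left(1 - 380\right) + \frac{1}{2} \cdot 172 \left(-1 + 16129 + 27813\right)} = \sqrt{21 \left(-379\right) + \frac{1}{2} \cdot 172 \cdot 43941} = \sqrt{-7959 + 3778926} = \sqrt{3770967}$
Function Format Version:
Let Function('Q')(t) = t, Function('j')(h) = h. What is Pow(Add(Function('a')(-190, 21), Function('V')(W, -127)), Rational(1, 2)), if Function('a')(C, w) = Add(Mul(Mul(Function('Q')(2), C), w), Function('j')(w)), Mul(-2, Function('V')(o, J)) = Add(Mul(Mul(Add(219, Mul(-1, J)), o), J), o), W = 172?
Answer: Pow(3770967, Rational(1, 2)) ≈ 1941.9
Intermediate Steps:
Function('V')(o, J) = Add(Mul(Rational(-1, 2), o), Mul(Rational(-1, 2), J, o, Add(219, Mul(-1, J)))) (Function('V')(o, J) = Mul(Rational(-1, 2), Add(Mul(Mul(Add(219, Mul(-1, J)), o), J), o)) = Mul(Rational(-1, 2), Add(Mul(Mul(o, Add(219, Mul(-1, J))), J), o)) = Mul(Rational(-1, 2), Add(Mul(J, o, Add(219, Mul(-1, J))), o)) = Mul(Rational(-1, 2), Add(o, Mul(J, o, Add(219, Mul(-1, J))))) = Add(Mul(Rational(-1, 2), o), Mul(Rational(-1, 2), J, o, Add(219, Mul(-1, J)))))
Function('a')(C, w) = Add(w, Mul(2, C, w)) (Function('a')(C, w) = Add(Mul(Mul(2, C), w), w) = Add(Mul(2, C, w), w) = Add(w, Mul(2, C, w)))
Pow(Add(Function('a')(-190, 21), Function('V')(W, -127)), Rational(1, 2)) = Pow(Add(Mul(21, Add(1, Mul(2, -190))), Mul(Rational(1, 2), 172, Add(-1, Pow(-127, 2), Mul(-219, -127)))), Rational(1, 2)) = Pow(Add(Mul(21, Add(1, -380)), Mul(Rational(1, 2), 172, Add(-1, 16129, 27813))), Rational(1, 2)) = Pow(Add(Mul(21, -379), Mul(Rational(1, 2), 172, 43941)), Rational(1, 2)) = Pow(Add(-7959, 3778926), Rational(1, 2)) = Pow(3770967, Rational(1, 2))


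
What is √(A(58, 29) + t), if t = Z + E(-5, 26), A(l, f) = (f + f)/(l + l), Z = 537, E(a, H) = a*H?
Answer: √1630/2 ≈ 20.187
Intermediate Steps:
E(a, H) = H*a
A(l, f) = f/l (A(l, f) = (2*f)/((2*l)) = (2*f)*(1/(2*l)) = f/l)
t = 407 (t = 537 + 26*(-5) = 537 - 130 = 407)
√(A(58, 29) + t) = √(29/58 + 407) = √(29*(1/58) + 407) = √(½ + 407) = √(815/2) = √1630/2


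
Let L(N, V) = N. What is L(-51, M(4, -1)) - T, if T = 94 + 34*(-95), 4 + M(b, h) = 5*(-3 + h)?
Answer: 3085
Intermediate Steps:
M(b, h) = -19 + 5*h (M(b, h) = -4 + 5*(-3 + h) = -4 + (-15 + 5*h) = -19 + 5*h)
T = -3136 (T = 94 - 3230 = -3136)
L(-51, M(4, -1)) - T = -51 - 1*(-3136) = -51 + 3136 = 3085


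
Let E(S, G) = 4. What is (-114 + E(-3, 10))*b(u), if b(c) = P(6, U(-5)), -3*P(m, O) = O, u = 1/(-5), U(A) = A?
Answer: -550/3 ≈ -183.33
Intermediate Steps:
u = -⅕ (u = 1*(-⅕) = -⅕ ≈ -0.20000)
P(m, O) = -O/3
b(c) = 5/3 (b(c) = -⅓*(-5) = 5/3)
(-114 + E(-3, 10))*b(u) = (-114 + 4)*(5/3) = -110*5/3 = -550/3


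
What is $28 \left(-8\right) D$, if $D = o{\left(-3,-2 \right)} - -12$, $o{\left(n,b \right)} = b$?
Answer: $-2240$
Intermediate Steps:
$D = 10$ ($D = -2 - -12 = -2 + 12 = 10$)
$28 \left(-8\right) D = 28 \left(-8\right) 10 = \left(-224\right) 10 = -2240$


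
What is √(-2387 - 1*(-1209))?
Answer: I*√1178 ≈ 34.322*I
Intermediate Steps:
√(-2387 - 1*(-1209)) = √(-2387 + 1209) = √(-1178) = I*√1178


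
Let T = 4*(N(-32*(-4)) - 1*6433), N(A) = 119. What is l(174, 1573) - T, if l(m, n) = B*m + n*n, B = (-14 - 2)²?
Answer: 2544129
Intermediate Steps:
B = 256 (B = (-16)² = 256)
l(m, n) = n² + 256*m (l(m, n) = 256*m + n*n = 256*m + n² = n² + 256*m)
T = -25256 (T = 4*(119 - 1*6433) = 4*(119 - 6433) = 4*(-6314) = -25256)
l(174, 1573) - T = (1573² + 256*174) - 1*(-25256) = (2474329 + 44544) + 25256 = 2518873 + 25256 = 2544129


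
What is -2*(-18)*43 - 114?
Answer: 1434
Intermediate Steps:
-2*(-18)*43 - 114 = 36*43 - 114 = 1548 - 114 = 1434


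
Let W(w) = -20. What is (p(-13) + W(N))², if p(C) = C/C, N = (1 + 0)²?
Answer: 361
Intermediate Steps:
N = 1 (N = 1² = 1)
p(C) = 1
(p(-13) + W(N))² = (1 - 20)² = (-19)² = 361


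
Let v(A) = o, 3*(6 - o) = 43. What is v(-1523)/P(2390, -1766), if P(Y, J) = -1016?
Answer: 25/3048 ≈ 0.0082021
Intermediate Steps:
o = -25/3 (o = 6 - ⅓*43 = 6 - 43/3 = -25/3 ≈ -8.3333)
v(A) = -25/3
v(-1523)/P(2390, -1766) = -25/3/(-1016) = -25/3*(-1/1016) = 25/3048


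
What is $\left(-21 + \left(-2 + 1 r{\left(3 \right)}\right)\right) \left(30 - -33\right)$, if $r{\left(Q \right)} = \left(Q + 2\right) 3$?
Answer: $-504$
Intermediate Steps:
$r{\left(Q \right)} = 6 + 3 Q$ ($r{\left(Q \right)} = \left(2 + Q\right) 3 = 6 + 3 Q$)
$\left(-21 + \left(-2 + 1 r{\left(3 \right)}\right)\right) \left(30 - -33\right) = \left(-21 - \left(2 - \left(6 + 3 \cdot 3\right)\right)\right) \left(30 - -33\right) = \left(-21 - \left(2 - \left(6 + 9\right)\right)\right) \left(30 + 33\right) = \left(-21 + \left(-2 + 1 \cdot 15\right)\right) 63 = \left(-21 + \left(-2 + 15\right)\right) 63 = \left(-21 + 13\right) 63 = \left(-8\right) 63 = -504$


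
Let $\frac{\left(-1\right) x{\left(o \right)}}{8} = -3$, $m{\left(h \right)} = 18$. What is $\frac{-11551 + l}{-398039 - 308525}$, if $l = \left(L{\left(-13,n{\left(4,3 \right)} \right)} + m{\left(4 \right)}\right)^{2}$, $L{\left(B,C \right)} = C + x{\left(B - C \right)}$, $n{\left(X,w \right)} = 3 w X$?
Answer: $\frac{5467}{706564} \approx 0.0077374$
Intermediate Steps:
$n{\left(X,w \right)} = 3 X w$
$x{\left(o \right)} = 24$ ($x{\left(o \right)} = \left(-8\right) \left(-3\right) = 24$)
$L{\left(B,C \right)} = 24 + C$ ($L{\left(B,C \right)} = C + 24 = 24 + C$)
$l = 6084$ ($l = \left(\left(24 + 3 \cdot 4 \cdot 3\right) + 18\right)^{2} = \left(\left(24 + 36\right) + 18\right)^{2} = \left(60 + 18\right)^{2} = 78^{2} = 6084$)
$\frac{-11551 + l}{-398039 - 308525} = \frac{-11551 + 6084}{-398039 - 308525} = - \frac{5467}{-706564} = \left(-5467\right) \left(- \frac{1}{706564}\right) = \frac{5467}{706564}$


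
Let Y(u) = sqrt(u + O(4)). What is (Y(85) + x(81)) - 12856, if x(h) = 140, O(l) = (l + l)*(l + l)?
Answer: -12716 + sqrt(149) ≈ -12704.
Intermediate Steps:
O(l) = 4*l**2 (O(l) = (2*l)*(2*l) = 4*l**2)
Y(u) = sqrt(64 + u) (Y(u) = sqrt(u + 4*4**2) = sqrt(u + 4*16) = sqrt(u + 64) = sqrt(64 + u))
(Y(85) + x(81)) - 12856 = (sqrt(64 + 85) + 140) - 12856 = (sqrt(149) + 140) - 12856 = (140 + sqrt(149)) - 12856 = -12716 + sqrt(149)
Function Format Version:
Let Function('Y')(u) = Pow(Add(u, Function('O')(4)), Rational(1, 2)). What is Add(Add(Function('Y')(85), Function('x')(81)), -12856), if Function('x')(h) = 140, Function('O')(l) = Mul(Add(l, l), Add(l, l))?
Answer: Add(-12716, Pow(149, Rational(1, 2))) ≈ -12704.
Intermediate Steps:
Function('O')(l) = Mul(4, Pow(l, 2)) (Function('O')(l) = Mul(Mul(2, l), Mul(2, l)) = Mul(4, Pow(l, 2)))
Function('Y')(u) = Pow(Add(64, u), Rational(1, 2)) (Function('Y')(u) = Pow(Add(u, Mul(4, Pow(4, 2))), Rational(1, 2)) = Pow(Add(u, Mul(4, 16)), Rational(1, 2)) = Pow(Add(u, 64), Rational(1, 2)) = Pow(Add(64, u), Rational(1, 2)))
Add(Add(Function('Y')(85), Function('x')(81)), -12856) = Add(Add(Pow(Add(64, 85), Rational(1, 2)), 140), -12856) = Add(Add(Pow(149, Rational(1, 2)), 140), -12856) = Add(Add(140, Pow(149, Rational(1, 2))), -12856) = Add(-12716, Pow(149, Rational(1, 2)))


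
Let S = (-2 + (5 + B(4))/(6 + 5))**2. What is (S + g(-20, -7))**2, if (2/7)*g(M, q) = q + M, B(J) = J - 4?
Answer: 496888681/58564 ≈ 8484.5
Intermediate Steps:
B(J) = -4 + J
g(M, q) = 7*M/2 + 7*q/2 (g(M, q) = 7*(q + M)/2 = 7*(M + q)/2 = 7*M/2 + 7*q/2)
S = 289/121 (S = (-2 + (5 + (-4 + 4))/(6 + 5))**2 = (-2 + (5 + 0)/11)**2 = (-2 + 5*(1/11))**2 = (-2 + 5/11)**2 = (-17/11)**2 = 289/121 ≈ 2.3884)
(S + g(-20, -7))**2 = (289/121 + ((7/2)*(-20) + (7/2)*(-7)))**2 = (289/121 + (-70 - 49/2))**2 = (289/121 - 189/2)**2 = (-22291/242)**2 = 496888681/58564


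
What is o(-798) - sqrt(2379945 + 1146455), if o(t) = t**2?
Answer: 636804 - 80*sqrt(551) ≈ 6.3493e+5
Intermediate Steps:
o(-798) - sqrt(2379945 + 1146455) = (-798)**2 - sqrt(2379945 + 1146455) = 636804 - sqrt(3526400) = 636804 - 80*sqrt(551)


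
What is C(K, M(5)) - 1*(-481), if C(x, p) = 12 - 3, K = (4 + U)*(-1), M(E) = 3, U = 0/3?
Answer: 490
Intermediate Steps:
U = 0 (U = 0*(1/3) = 0)
K = -4 (K = (4 + 0)*(-1) = 4*(-1) = -4)
C(x, p) = 9
C(K, M(5)) - 1*(-481) = 9 - 1*(-481) = 9 + 481 = 490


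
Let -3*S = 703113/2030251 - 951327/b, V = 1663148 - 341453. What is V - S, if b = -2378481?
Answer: 2127450645148151285/1609637809577 ≈ 1.3217e+6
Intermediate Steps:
V = 1321695
S = -400419278270/1609637809577 (S = -(703113/2030251 - 951327/(-2378481))/3 = -(703113*(1/2030251) - 951327*(-1/2378481))/3 = -(703113/2030251 + 317109/792827)/3 = -⅓*1201257834810/1609637809577 = -400419278270/1609637809577 ≈ -0.24876)
V - S = 1321695 - 1*(-400419278270/1609637809577) = 1321695 + 400419278270/1609637809577 = 2127450645148151285/1609637809577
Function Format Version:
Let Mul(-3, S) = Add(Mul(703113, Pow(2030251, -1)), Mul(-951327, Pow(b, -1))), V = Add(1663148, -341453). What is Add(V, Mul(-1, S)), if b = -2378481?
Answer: Rational(2127450645148151285, 1609637809577) ≈ 1.3217e+6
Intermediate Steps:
V = 1321695
S = Rational(-400419278270, 1609637809577) (S = Mul(Rational(-1, 3), Add(Mul(703113, Pow(2030251, -1)), Mul(-951327, Pow(-2378481, -1)))) = Mul(Rational(-1, 3), Add(Mul(703113, Rational(1, 2030251)), Mul(-951327, Rational(-1, 2378481)))) = Mul(Rational(-1, 3), Add(Rational(703113, 2030251), Rational(317109, 792827))) = Mul(Rational(-1, 3), Rational(1201257834810, 1609637809577)) = Rational(-400419278270, 1609637809577) ≈ -0.24876)
Add(V, Mul(-1, S)) = Add(1321695, Mul(-1, Rational(-400419278270, 1609637809577))) = Add(1321695, Rational(400419278270, 1609637809577)) = Rational(2127450645148151285, 1609637809577)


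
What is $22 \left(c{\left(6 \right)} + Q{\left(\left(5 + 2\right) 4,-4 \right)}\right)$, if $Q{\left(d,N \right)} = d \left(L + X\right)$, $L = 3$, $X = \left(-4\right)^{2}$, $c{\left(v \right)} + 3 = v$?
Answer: $11770$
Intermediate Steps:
$c{\left(v \right)} = -3 + v$
$X = 16$
$Q{\left(d,N \right)} = 19 d$ ($Q{\left(d,N \right)} = d \left(3 + 16\right) = d 19 = 19 d$)
$22 \left(c{\left(6 \right)} + Q{\left(\left(5 + 2\right) 4,-4 \right)}\right) = 22 \left(\left(-3 + 6\right) + 19 \left(5 + 2\right) 4\right) = 22 \left(3 + 19 \cdot 7 \cdot 4\right) = 22 \left(3 + 19 \cdot 28\right) = 22 \left(3 + 532\right) = 22 \cdot 535 = 11770$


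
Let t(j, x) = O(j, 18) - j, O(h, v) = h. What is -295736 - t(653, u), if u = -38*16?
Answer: -295736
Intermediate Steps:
u = -608
t(j, x) = 0 (t(j, x) = j - j = 0)
-295736 - t(653, u) = -295736 - 1*0 = -295736 + 0 = -295736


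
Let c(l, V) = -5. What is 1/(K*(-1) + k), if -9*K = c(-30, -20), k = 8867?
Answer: 9/79798 ≈ 0.00011278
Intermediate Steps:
K = 5/9 (K = -⅑*(-5) = 5/9 ≈ 0.55556)
1/(K*(-1) + k) = 1/((5/9)*(-1) + 8867) = 1/(-5/9 + 8867) = 1/(79798/9) = 9/79798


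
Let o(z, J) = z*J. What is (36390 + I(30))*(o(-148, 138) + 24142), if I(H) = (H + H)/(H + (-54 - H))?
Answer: 1217645000/9 ≈ 1.3529e+8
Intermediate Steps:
I(H) = -H/27 (I(H) = (2*H)/(-54) = (2*H)*(-1/54) = -H/27)
o(z, J) = J*z
(36390 + I(30))*(o(-148, 138) + 24142) = (36390 - 1/27*30)*(138*(-148) + 24142) = (36390 - 10/9)*(-20424 + 24142) = (327500/9)*3718 = 1217645000/9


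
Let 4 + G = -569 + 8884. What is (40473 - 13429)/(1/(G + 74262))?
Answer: 2233104212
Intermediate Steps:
G = 8311 (G = -4 + (-569 + 8884) = -4 + 8315 = 8311)
(40473 - 13429)/(1/(G + 74262)) = (40473 - 13429)/(1/(8311 + 74262)) = 27044/(1/82573) = 27044*82573 = 2233104212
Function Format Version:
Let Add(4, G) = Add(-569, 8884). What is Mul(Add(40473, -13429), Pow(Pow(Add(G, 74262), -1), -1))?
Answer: 2233104212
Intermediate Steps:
G = 8311 (G = Add(-4, Add(-569, 8884)) = Add(-4, 8315) = 8311)
Mul(Add(40473, -13429), Pow(Pow(Add(G, 74262), -1), -1)) = Mul(Add(40473, -13429), Pow(Pow(Add(8311, 74262), -1), -1)) = Mul(27044, Pow(Pow(82573, -1), -1)) = Mul(27044, Pow(Rational(1, 82573), -1)) = Mul(27044, 82573) = 2233104212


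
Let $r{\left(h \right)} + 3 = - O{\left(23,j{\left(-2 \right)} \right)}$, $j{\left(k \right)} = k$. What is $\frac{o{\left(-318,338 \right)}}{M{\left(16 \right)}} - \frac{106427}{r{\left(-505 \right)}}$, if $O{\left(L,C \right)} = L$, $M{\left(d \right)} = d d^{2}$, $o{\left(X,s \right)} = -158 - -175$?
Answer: $\frac{217962717}{53248} \approx 4093.4$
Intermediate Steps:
$o{\left(X,s \right)} = 17$ ($o{\left(X,s \right)} = -158 + 175 = 17$)
$M{\left(d \right)} = d^{3}$
$r{\left(h \right)} = -26$ ($r{\left(h \right)} = -3 - 23 = -26$)
$\frac{o{\left(-318,338 \right)}}{M{\left(16 \right)}} - \frac{106427}{r{\left(-505 \right)}} = \frac{17}{16^{3}} - \frac{106427}{-26} = \frac{17}{4096} - - \frac{106427}{26} = 17 \cdot \frac{1}{4096} + \frac{106427}{26} = \frac{17}{4096} + \frac{106427}{26} = \frac{217962717}{53248}$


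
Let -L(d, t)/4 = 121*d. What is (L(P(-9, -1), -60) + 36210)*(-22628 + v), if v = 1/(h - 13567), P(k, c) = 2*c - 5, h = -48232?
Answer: -55373359035254/61799 ≈ -8.9602e+8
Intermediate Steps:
P(k, c) = -5 + 2*c
L(d, t) = -484*d
v = -1/61799 (v = 1/(-48232 - 13567) = 1/(-61799) = -1/61799 ≈ -1.6181e-5)
(L(P(-9, -1), -60) + 36210)*(-22628 + v) = (-484*(-5 + 2*(-1)) + 36210)*(-22628 - 1/61799) = (-484*(-5 - 2) + 36210)*(-1398387773/61799) = (-484*(-7) + 36210)*(-1398387773/61799) = (3388 + 36210)*(-1398387773/61799) = 39598*(-1398387773/61799) = -55373359035254/61799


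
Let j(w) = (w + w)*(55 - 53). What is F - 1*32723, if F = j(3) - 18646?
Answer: -51357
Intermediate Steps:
j(w) = 4*w (j(w) = (2*w)*2 = 4*w)
F = -18634 (F = 4*3 - 18646 = 12 - 18646 = -18634)
F - 1*32723 = -18634 - 1*32723 = -18634 - 32723 = -51357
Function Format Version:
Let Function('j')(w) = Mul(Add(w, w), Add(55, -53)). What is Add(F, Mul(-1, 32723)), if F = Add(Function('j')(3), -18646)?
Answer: -51357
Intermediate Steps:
Function('j')(w) = Mul(4, w) (Function('j')(w) = Mul(Mul(2, w), 2) = Mul(4, w))
F = -18634 (F = Add(Mul(4, 3), -18646) = Add(12, -18646) = -18634)
Add(F, Mul(-1, 32723)) = Add(-18634, Mul(-1, 32723)) = Add(-18634, -32723) = -51357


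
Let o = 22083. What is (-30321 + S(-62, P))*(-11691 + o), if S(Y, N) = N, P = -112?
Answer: -316259736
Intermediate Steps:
(-30321 + S(-62, P))*(-11691 + o) = (-30321 - 112)*(-11691 + 22083) = -30433*10392 = -316259736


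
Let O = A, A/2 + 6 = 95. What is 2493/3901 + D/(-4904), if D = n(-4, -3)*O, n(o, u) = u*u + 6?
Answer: 905001/9565252 ≈ 0.094613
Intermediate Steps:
A = 178 (A = -12 + 2*95 = -12 + 190 = 178)
O = 178
n(o, u) = 6 + u² (n(o, u) = u² + 6 = 6 + u²)
D = 2670 (D = (6 + (-3)²)*178 = (6 + 9)*178 = 15*178 = 2670)
2493/3901 + D/(-4904) = 2493/3901 + 2670/(-4904) = 2493*(1/3901) + 2670*(-1/4904) = 2493/3901 - 1335/2452 = 905001/9565252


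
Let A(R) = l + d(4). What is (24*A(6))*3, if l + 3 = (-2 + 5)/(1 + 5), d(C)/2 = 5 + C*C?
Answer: 2844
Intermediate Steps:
d(C) = 10 + 2*C**2 (d(C) = 2*(5 + C*C) = 2*(5 + C**2) = 10 + 2*C**2)
l = -5/2 (l = -3 + (-2 + 5)/(1 + 5) = -3 + 3/6 = -3 + 3*(1/6) = -3 + 1/2 = -5/2 ≈ -2.5000)
A(R) = 79/2 (A(R) = -5/2 + (10 + 2*4**2) = -5/2 + (10 + 2*16) = -5/2 + (10 + 32) = -5/2 + 42 = 79/2)
(24*A(6))*3 = (24*(79/2))*3 = 948*3 = 2844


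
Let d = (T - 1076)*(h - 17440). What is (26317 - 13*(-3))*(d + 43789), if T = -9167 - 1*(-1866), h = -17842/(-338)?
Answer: 648955982512464/169 ≈ 3.8400e+12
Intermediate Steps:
h = 8921/169 (h = -17842*(-1/338) = 8921/169 ≈ 52.787)
T = -7301 (T = -9167 + 1866 = -7301)
d = 24615303503/169 (d = (-7301 - 1076)*(8921/169 - 17440) = -8377*(-2938439/169) = 24615303503/169 ≈ 1.4565e+8)
(26317 - 13*(-3))*(d + 43789) = (26317 - 13*(-3))*(24615303503/169 + 43789) = (26317 + 39)*(24622703844/169) = 26356*(24622703844/169) = 648955982512464/169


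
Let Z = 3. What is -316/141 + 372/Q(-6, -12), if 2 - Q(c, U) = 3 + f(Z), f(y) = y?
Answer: -13429/141 ≈ -95.241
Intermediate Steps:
Q(c, U) = -4 (Q(c, U) = 2 - (3 + 3) = 2 - 1*6 = 2 - 6 = -4)
-316/141 + 372/Q(-6, -12) = -316/141 + 372/(-4) = -316*1/141 + 372*(-¼) = -316/141 - 93 = -13429/141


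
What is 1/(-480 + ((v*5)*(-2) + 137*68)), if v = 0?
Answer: 1/8836 ≈ 0.00011317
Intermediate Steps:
1/(-480 + ((v*5)*(-2) + 137*68)) = 1/(-480 + ((0*5)*(-2) + 137*68)) = 1/(-480 + (0*(-2) + 9316)) = 1/(-480 + (0 + 9316)) = 1/(-480 + 9316) = 1/8836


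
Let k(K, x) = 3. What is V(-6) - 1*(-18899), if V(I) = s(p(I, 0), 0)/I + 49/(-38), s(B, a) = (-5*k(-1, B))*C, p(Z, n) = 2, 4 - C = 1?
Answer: 359199/19 ≈ 18905.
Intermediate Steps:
C = 3 (C = 4 - 1*1 = 4 - 1 = 3)
s(B, a) = -45 (s(B, a) = -5*3*3 = -15*3 = -45)
V(I) = -49/38 - 45/I (V(I) = -45/I + 49/(-38) = -45/I + 49*(-1/38) = -45/I - 49/38 = -49/38 - 45/I)
V(-6) - 1*(-18899) = (-49/38 - 45/(-6)) - 1*(-18899) = (-49/38 - 45*(-1/6)) + 18899 = (-49/38 + 15/2) + 18899 = 118/19 + 18899 = 359199/19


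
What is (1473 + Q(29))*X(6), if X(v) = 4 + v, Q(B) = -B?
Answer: 14440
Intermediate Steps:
(1473 + Q(29))*X(6) = (1473 - 1*29)*(4 + 6) = (1473 - 29)*10 = 1444*10 = 14440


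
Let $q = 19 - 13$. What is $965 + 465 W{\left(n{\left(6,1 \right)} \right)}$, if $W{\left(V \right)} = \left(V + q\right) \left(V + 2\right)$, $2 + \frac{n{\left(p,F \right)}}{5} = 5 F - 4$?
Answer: $-430$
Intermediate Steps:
$q = 6$
$n{\left(p,F \right)} = -30 + 25 F$ ($n{\left(p,F \right)} = -10 + 5 \left(5 F - 4\right) = -10 + 5 \left(-4 + 5 F\right) = -10 + \left(-20 + 25 F\right) = -30 + 25 F$)
$W{\left(V \right)} = \left(2 + V\right) \left(6 + V\right)$ ($W{\left(V \right)} = \left(V + 6\right) \left(V + 2\right) = \left(6 + V\right) \left(2 + V\right) = \left(2 + V\right) \left(6 + V\right)$)
$965 + 465 W{\left(n{\left(6,1 \right)} \right)} = 965 + 465 \left(12 + \left(-30 + 25 \cdot 1\right)^{2} + 8 \left(-30 + 25 \cdot 1\right)\right) = 965 + 465 \left(12 + \left(-30 + 25\right)^{2} + 8 \left(-30 + 25\right)\right) = 965 + 465 \left(12 + \left(-5\right)^{2} + 8 \left(-5\right)\right) = 965 + 465 \left(12 + 25 - 40\right) = 965 + 465 \left(-3\right) = 965 - 1395 = -430$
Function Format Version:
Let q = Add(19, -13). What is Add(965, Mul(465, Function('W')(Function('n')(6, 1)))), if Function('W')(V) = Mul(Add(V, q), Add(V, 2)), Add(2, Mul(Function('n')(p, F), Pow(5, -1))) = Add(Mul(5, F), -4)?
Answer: -430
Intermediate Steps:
q = 6
Function('n')(p, F) = Add(-30, Mul(25, F)) (Function('n')(p, F) = Add(-10, Mul(5, Add(Mul(5, F), -4))) = Add(-10, Mul(5, Add(-4, Mul(5, F)))) = Add(-10, Add(-20, Mul(25, F))) = Add(-30, Mul(25, F)))
Function('W')(V) = Mul(Add(2, V), Add(6, V)) (Function('W')(V) = Mul(Add(V, 6), Add(V, 2)) = Mul(Add(6, V), Add(2, V)) = Mul(Add(2, V), Add(6, V)))
Add(965, Mul(465, Function('W')(Function('n')(6, 1)))) = Add(965, Mul(465, Add(12, Pow(Add(-30, Mul(25, 1)), 2), Mul(8, Add(-30, Mul(25, 1)))))) = Add(965, Mul(465, Add(12, Pow(Add(-30, 25), 2), Mul(8, Add(-30, 25))))) = Add(965, Mul(465, Add(12, Pow(-5, 2), Mul(8, -5)))) = Add(965, Mul(465, Add(12, 25, -40))) = Add(965, Mul(465, -3)) = Add(965, -1395) = -430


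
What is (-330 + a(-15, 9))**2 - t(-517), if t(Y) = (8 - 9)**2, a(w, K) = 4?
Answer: 106275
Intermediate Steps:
t(Y) = 1 (t(Y) = (-1)**2 = 1)
(-330 + a(-15, 9))**2 - t(-517) = (-330 + 4)**2 - 1*1 = (-326)**2 - 1 = 106276 - 1 = 106275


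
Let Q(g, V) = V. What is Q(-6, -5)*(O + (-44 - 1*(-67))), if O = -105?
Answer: 410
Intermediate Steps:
Q(-6, -5)*(O + (-44 - 1*(-67))) = -5*(-105 + (-44 - 1*(-67))) = -5*(-105 + (-44 + 67)) = -5*(-105 + 23) = -5*(-82) = 410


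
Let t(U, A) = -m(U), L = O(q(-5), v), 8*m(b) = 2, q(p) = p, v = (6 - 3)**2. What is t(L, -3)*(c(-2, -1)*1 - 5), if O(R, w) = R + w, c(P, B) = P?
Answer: 7/4 ≈ 1.7500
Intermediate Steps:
v = 9 (v = 3**2 = 9)
m(b) = 1/4 (m(b) = (1/8)*2 = 1/4)
L = 4 (L = -5 + 9 = 4)
t(U, A) = -1/4 (t(U, A) = -1*1/4 = -1/4)
t(L, -3)*(c(-2, -1)*1 - 5) = -(-2*1 - 5)/4 = -(-2 - 5)/4 = -1/4*(-7) = 7/4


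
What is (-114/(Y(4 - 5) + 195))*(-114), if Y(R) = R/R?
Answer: 3249/49 ≈ 66.306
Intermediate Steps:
Y(R) = 1
(-114/(Y(4 - 5) + 195))*(-114) = (-114/(1 + 195))*(-114) = (-114/196)*(-114) = ((1/196)*(-114))*(-114) = -57/98*(-114) = 3249/49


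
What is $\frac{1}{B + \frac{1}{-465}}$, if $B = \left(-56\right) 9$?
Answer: $- \frac{465}{234361} \approx -0.0019841$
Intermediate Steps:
$B = -504$
$\frac{1}{B + \frac{1}{-465}} = \frac{1}{-504 + \frac{1}{-465}} = \frac{1}{-504 - \frac{1}{465}} = \frac{1}{- \frac{234361}{465}} = - \frac{465}{234361}$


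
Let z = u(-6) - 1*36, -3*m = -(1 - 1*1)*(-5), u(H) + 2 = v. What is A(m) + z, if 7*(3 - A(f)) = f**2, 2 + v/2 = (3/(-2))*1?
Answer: -42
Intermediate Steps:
v = -7 (v = -4 + 2*((3/(-2))*1) = -4 + 2*((3*(-1/2))*1) = -4 + 2*(-3/2*1) = -4 + 2*(-3/2) = -4 - 3 = -7)
u(H) = -9 (u(H) = -2 - 7 = -9)
m = 0 (m = -(-(1 - 1*1))*(-5)/3 = -(-(1 - 1))*(-5)/3 = -(-1*0)*(-5)/3 = -0*(-5) = -1/3*0 = 0)
z = -45 (z = -9 - 1*36 = -9 - 36 = -45)
A(f) = 3 - f**2/7
A(m) + z = (3 - 1/7*0**2) - 45 = (3 - 1/7*0) - 45 = (3 + 0) - 45 = 3 - 45 = -42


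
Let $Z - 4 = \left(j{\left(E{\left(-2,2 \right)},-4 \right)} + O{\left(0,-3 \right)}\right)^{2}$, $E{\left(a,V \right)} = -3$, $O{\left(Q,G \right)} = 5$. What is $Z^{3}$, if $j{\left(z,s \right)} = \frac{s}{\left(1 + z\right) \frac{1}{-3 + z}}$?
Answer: $148877$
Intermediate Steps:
$j{\left(z,s \right)} = \frac{s \left(-3 + z\right)}{1 + z}$ ($j{\left(z,s \right)} = \frac{s}{\frac{1}{-3 + z} \left(1 + z\right)} = s \frac{-3 + z}{1 + z} = \frac{s \left(-3 + z\right)}{1 + z}$)
$Z = 53$ ($Z = 4 + \left(- \frac{4 \left(-3 - 3\right)}{1 - 3} + 5\right)^{2} = 4 + \left(\left(-4\right) \frac{1}{-2} \left(-6\right) + 5\right)^{2} = 4 + \left(\left(-4\right) \left(- \frac{1}{2}\right) \left(-6\right) + 5\right)^{2} = 4 + \left(-12 + 5\right)^{2} = 4 + \left(-7\right)^{2} = 4 + 49 = 53$)
$Z^{3} = 53^{3} = 148877$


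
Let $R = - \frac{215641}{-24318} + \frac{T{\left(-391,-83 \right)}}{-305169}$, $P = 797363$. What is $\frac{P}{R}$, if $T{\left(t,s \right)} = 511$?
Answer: $\frac{1972436784526782}{21931507277} \approx 89936.0$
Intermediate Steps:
$R = \frac{21931507277}{2473699914}$ ($R = - \frac{215641}{-24318} + \frac{511}{-305169} = \left(-215641\right) \left(- \frac{1}{24318}\right) + 511 \left(- \frac{1}{305169}\right) = \frac{215641}{24318} - \frac{511}{305169} = \frac{21931507277}{2473699914} \approx 8.8659$)
$\frac{P}{R} = \frac{797363}{\frac{21931507277}{2473699914}} = 797363 \cdot \frac{2473699914}{21931507277} = \frac{1972436784526782}{21931507277}$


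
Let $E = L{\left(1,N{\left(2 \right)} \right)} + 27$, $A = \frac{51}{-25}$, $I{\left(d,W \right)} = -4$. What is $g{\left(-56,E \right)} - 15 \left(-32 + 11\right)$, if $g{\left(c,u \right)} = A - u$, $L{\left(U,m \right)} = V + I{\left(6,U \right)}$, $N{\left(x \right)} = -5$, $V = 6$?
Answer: $\frac{7099}{25} \approx 283.96$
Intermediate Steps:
$A = - \frac{51}{25}$ ($A = 51 \left(- \frac{1}{25}\right) = - \frac{51}{25} \approx -2.04$)
$L{\left(U,m \right)} = 2$ ($L{\left(U,m \right)} = 6 - 4 = 2$)
$E = 29$ ($E = 2 + 27 = 29$)
$g{\left(c,u \right)} = - \frac{51}{25} - u$
$g{\left(-56,E \right)} - 15 \left(-32 + 11\right) = \left(- \frac{51}{25} - 29\right) - 15 \left(-32 + 11\right) = \left(- \frac{51}{25} - 29\right) - 15 \left(-21\right) = - \frac{776}{25} - -315 = - \frac{776}{25} + 315 = \frac{7099}{25}$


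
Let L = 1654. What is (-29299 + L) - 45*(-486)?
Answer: -5775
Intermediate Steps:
(-29299 + L) - 45*(-486) = (-29299 + 1654) - 45*(-486) = -27645 + 21870 = -5775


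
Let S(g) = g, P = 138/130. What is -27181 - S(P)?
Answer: -1766834/65 ≈ -27182.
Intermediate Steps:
P = 69/65 (P = 138*(1/130) = 69/65 ≈ 1.0615)
-27181 - S(P) = -27181 - 1*69/65 = -27181 - 69/65 = -1766834/65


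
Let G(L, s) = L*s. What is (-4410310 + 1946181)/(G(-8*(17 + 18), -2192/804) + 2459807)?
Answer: -495289929/494574647 ≈ -1.0014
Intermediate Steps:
(-4410310 + 1946181)/(G(-8*(17 + 18), -2192/804) + 2459807) = (-4410310 + 1946181)/((-8*(17 + 18))*(-2192/804) + 2459807) = -2464129/((-8*35)*(-2192*1/804) + 2459807) = -2464129/(-280*(-548/201) + 2459807) = -2464129/(153440/201 + 2459807) = -2464129/494574647/201 = -2464129*201/494574647 = -495289929/494574647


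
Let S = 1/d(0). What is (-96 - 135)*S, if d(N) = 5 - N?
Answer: -231/5 ≈ -46.200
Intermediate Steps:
S = ⅕ (S = 1/(5 - 1*0) = 1/(5 + 0) = 1/5 = ⅕ ≈ 0.20000)
(-96 - 135)*S = (-96 - 135)*(⅕) = -231*⅕ = -231/5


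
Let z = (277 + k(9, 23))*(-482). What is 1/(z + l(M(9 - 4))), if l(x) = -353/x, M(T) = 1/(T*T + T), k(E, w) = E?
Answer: -1/148442 ≈ -6.7366e-6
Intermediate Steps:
z = -137852 (z = (277 + 9)*(-482) = 286*(-482) = -137852)
M(T) = 1/(T + T²) (M(T) = 1/(T² + T) = 1/(T + T²))
1/(z + l(M(9 - 4))) = 1/(-137852 - 353*(1 + (9 - 4))*(9 - 4)) = 1/(-137852 - 353/(1/(5*(1 + 5)))) = 1/(-137852 - 353/((⅕)/6)) = 1/(-137852 - 353/((⅕)*(⅙))) = 1/(-137852 - 353/1/30) = 1/(-137852 - 353*30) = 1/(-137852 - 10590) = 1/(-148442) = -1/148442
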